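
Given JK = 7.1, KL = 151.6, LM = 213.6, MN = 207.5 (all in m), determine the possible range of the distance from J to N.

The maximum is all hops collinear in one direction: 7.1 + 151.6 + 213.6 + 207.5 = 579.8.
The longest hop is 213.6; the others sum to 366.2. Since 213.6 ≤ 366.2, the path can fold back on itself completely, so the minimum distance is 0.

0 ≤ JN ≤ 579.8 m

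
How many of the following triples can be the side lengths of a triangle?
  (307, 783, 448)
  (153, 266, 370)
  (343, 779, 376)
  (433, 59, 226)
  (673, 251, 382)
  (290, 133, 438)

1

(307,448,783): 307+448 ≤ 783 → not valid
(153,266,370): 153+266 > 370 → valid
(343,376,779): 343+376 ≤ 779 → not valid
(59,226,433): 59+226 ≤ 433 → not valid
(251,382,673): 251+382 ≤ 673 → not valid
(133,290,438): 133+290 ≤ 438 → not valid
1 of the 6 triples forms a triangle.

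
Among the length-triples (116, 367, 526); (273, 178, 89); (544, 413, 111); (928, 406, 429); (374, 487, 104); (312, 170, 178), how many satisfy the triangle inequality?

(116,367,526): 116+367 ≤ 526 → not valid
(89,178,273): 89+178 ≤ 273 → not valid
(111,413,544): 111+413 ≤ 544 → not valid
(406,429,928): 406+429 ≤ 928 → not valid
(104,374,487): 104+374 ≤ 487 → not valid
(170,178,312): 170+178 > 312 → valid
1 of the 6 triples forms a triangle.

1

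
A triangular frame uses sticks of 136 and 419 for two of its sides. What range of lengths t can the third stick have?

By the triangle inequality, t must be less than 136 + 419 = 555 and greater than |136 − 419| = 283.

283 < t < 555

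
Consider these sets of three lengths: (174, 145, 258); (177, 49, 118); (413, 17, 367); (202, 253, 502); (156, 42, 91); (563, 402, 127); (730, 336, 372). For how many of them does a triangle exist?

1

(145,174,258): 145+174 > 258 → valid
(49,118,177): 49+118 ≤ 177 → not valid
(17,367,413): 17+367 ≤ 413 → not valid
(202,253,502): 202+253 ≤ 502 → not valid
(42,91,156): 42+91 ≤ 156 → not valid
(127,402,563): 127+402 ≤ 563 → not valid
(336,372,730): 336+372 ≤ 730 → not valid
1 of the 7 triples forms a triangle.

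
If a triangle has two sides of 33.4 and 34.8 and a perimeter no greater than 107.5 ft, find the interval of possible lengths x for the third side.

Triangle inequality alone gives 1.4 < x < 68.2.
The perimeter condition gives x ≤ 107.5 − 33.4 − 34.8 = 39.3.
Intersecting the two: 1.4 < x ≤ 39.3.

1.4 < x ≤ 39.3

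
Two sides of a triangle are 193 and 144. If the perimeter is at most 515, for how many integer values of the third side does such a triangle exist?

129

Triangle inequality: 49 < x < 337. Perimeter ≤ 515 gives x ≤ 515 − 193 − 144 = 178.
So 49 < x ≤ 178; integers 50 through 178: 129 values.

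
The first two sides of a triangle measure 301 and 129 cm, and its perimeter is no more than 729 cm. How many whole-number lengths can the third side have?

127

Triangle inequality: 172 < x < 430. Perimeter ≤ 729 gives x ≤ 729 − 301 − 129 = 299.
So 172 < x ≤ 299; integers 173 through 299: 127 values.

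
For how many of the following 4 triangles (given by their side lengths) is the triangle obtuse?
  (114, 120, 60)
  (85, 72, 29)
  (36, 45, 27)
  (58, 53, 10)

2

(114,120,60): 60²+114² = 16596 > 14400 = 120² → acute
(85,72,29): 29²+72² = 6025 < 7225 = 85² → obtuse
(36,45,27): 27²+36² = 2025 = 45² → right
(58,53,10): 10²+53² = 2909 < 3364 = 58² → obtuse
2 of the 4 are obtuse.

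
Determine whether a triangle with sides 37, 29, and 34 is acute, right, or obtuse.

acute

Compare the square of the longest side to the sum of squares of the other two: 29² + 34² = 1997 > 1369 = 37².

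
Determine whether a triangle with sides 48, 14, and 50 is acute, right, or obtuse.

Compare the square of the longest side to the sum of squares of the other two: 14² + 48² = 2500 = 50².

right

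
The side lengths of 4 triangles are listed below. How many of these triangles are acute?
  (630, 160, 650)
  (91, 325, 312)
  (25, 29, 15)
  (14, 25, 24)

2

(630,160,650): 160²+630² = 422500 = 650² → right
(91,325,312): 91²+312² = 105625 = 325² → right
(25,29,15): 15²+25² = 850 > 841 = 29² → acute
(14,25,24): 14²+24² = 772 > 625 = 25² → acute
2 of the 4 are acute.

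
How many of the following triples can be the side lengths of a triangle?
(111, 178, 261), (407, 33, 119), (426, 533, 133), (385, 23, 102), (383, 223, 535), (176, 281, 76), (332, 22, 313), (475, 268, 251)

(111,178,261): 111+178 > 261 → valid
(33,119,407): 33+119 ≤ 407 → not valid
(133,426,533): 133+426 > 533 → valid
(23,102,385): 23+102 ≤ 385 → not valid
(223,383,535): 223+383 > 535 → valid
(76,176,281): 76+176 ≤ 281 → not valid
(22,313,332): 22+313 > 332 → valid
(251,268,475): 251+268 > 475 → valid
5 of the 8 triples form a triangle.

5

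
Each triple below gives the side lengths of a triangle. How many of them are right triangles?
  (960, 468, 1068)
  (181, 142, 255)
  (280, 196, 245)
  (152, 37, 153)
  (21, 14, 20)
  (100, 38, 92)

1

(960,468,1068): 468²+960² = 1140624 = 1068² → right
(181,142,255): 142²+181² = 52925 < 65025 = 255² → obtuse
(280,196,245): 196²+245² = 98441 > 78400 = 280² → acute
(152,37,153): 37²+152² = 24473 > 23409 = 153² → acute
(21,14,20): 14²+20² = 596 > 441 = 21² → acute
(100,38,92): 38²+92² = 9908 < 10000 = 100² → obtuse
1 of the 6 is right.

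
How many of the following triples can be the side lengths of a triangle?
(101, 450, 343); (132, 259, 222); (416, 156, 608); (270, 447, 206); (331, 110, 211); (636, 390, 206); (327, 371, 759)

2

(101,343,450): 101+343 ≤ 450 → not valid
(132,222,259): 132+222 > 259 → valid
(156,416,608): 156+416 ≤ 608 → not valid
(206,270,447): 206+270 > 447 → valid
(110,211,331): 110+211 ≤ 331 → not valid
(206,390,636): 206+390 ≤ 636 → not valid
(327,371,759): 327+371 ≤ 759 → not valid
2 of the 7 triples form a triangle.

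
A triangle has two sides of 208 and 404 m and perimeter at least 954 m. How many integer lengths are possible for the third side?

270

Triangle inequality: 196 < x < 612. Perimeter ≥ 954 gives x ≥ 954 − 208 − 404 = 342.
So 342 ≤ x < 612; integers 342 through 611: 270 values.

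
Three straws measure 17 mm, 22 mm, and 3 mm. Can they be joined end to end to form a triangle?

No

The longest side is 22, but the other two sum to only 20.
20 < 22, so the triangle inequality fails.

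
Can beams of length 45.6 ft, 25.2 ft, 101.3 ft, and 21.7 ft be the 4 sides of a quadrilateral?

No

For a quadrilateral, each side must be shorter than the sum of the others.
Here the longest side is 101.3, but the remaining 3 sides sum to only 92.5.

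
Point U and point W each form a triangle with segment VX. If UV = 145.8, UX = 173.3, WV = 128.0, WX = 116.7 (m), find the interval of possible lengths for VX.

27.5 < VX < 244.7

From triangle UVX: |145.8 − 173.3| < VX < 145.8 + 173.3, i.e. 27.5 < VX < 319.1.
From triangle WVX: 11.3 < VX < 244.7.
Both must hold, so VX lies in the intersection.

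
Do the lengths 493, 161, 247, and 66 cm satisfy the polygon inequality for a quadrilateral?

For a quadrilateral, each side must be shorter than the sum of the others.
Here the longest side is 493, but the remaining 3 sides sum to only 474.

No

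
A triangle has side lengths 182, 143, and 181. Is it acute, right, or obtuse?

Compare the square of the longest side to the sum of squares of the other two: 143² + 181² = 53210 > 33124 = 182².

acute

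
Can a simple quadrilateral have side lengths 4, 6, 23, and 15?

A quadrilateral exists iff every side is shorter than the sum of the others — equivalently, the longest side is less than the sum of the rest.
Longest side 23 < 25 (sum of the remaining 3), so yes.

Yes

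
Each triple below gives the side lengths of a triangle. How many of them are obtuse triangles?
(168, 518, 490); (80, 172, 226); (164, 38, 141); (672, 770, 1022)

2

(168,518,490): 168²+490² = 268324 = 518² → right
(80,172,226): 80²+172² = 35984 < 51076 = 226² → obtuse
(164,38,141): 38²+141² = 21325 < 26896 = 164² → obtuse
(672,770,1022): 672²+770² = 1044484 = 1022² → right
2 of the 4 are obtuse.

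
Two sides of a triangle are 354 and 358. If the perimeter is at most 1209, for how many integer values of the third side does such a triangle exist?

493

Triangle inequality: 4 < x < 712. Perimeter ≤ 1209 gives x ≤ 1209 − 354 − 358 = 497.
So 4 < x ≤ 497; integers 5 through 497: 493 values.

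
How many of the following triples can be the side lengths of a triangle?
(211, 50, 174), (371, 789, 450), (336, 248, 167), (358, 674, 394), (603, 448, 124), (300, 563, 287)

5

(50,174,211): 50+174 > 211 → valid
(371,450,789): 371+450 > 789 → valid
(167,248,336): 167+248 > 336 → valid
(358,394,674): 358+394 > 674 → valid
(124,448,603): 124+448 ≤ 603 → not valid
(287,300,563): 287+300 > 563 → valid
5 of the 6 triples form a triangle.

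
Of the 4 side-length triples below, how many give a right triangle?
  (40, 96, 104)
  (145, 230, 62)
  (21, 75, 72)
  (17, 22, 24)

2

(40,96,104): 40²+96² = 10816 = 104² → right
(145,230,62): 62+145 ≤ 230, not a triangle
(21,75,72): 21²+72² = 5625 = 75² → right
(17,22,24): 17²+22² = 773 > 576 = 24² → acute
2 of the 4 are right.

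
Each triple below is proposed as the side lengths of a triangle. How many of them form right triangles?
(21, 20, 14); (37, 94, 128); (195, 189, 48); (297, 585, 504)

(21,20,14): 14²+20² = 596 > 441 = 21² → acute
(37,94,128): 37²+94² = 10205 < 16384 = 128² → obtuse
(195,189,48): 48²+189² = 38025 = 195² → right
(297,585,504): 297²+504² = 342225 = 585² → right
2 of the 4 are right.

2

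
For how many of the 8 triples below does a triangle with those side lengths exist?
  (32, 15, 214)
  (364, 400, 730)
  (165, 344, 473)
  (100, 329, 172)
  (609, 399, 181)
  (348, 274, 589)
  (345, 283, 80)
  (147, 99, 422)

4

(15,32,214): 15+32 ≤ 214 → not valid
(364,400,730): 364+400 > 730 → valid
(165,344,473): 165+344 > 473 → valid
(100,172,329): 100+172 ≤ 329 → not valid
(181,399,609): 181+399 ≤ 609 → not valid
(274,348,589): 274+348 > 589 → valid
(80,283,345): 80+283 > 345 → valid
(99,147,422): 99+147 ≤ 422 → not valid
4 of the 8 triples form a triangle.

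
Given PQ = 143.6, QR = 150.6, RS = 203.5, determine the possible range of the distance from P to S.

The maximum is all hops collinear in one direction: 143.6 + 150.6 + 203.5 = 497.7.
The longest hop is 203.5; the others sum to 294.2. Since 203.5 ≤ 294.2, the path can fold back on itself completely, so the minimum distance is 0.

0 ≤ PS ≤ 497.7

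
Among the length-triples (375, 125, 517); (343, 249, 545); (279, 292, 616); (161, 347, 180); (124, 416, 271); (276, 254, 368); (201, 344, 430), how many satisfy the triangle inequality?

(125,375,517): 125+375 ≤ 517 → not valid
(249,343,545): 249+343 > 545 → valid
(279,292,616): 279+292 ≤ 616 → not valid
(161,180,347): 161+180 ≤ 347 → not valid
(124,271,416): 124+271 ≤ 416 → not valid
(254,276,368): 254+276 > 368 → valid
(201,344,430): 201+344 > 430 → valid
3 of the 7 triples form a triangle.

3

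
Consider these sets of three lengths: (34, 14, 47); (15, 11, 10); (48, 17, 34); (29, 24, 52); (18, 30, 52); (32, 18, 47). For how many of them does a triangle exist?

5

(14,34,47): 14+34 > 47 → valid
(10,11,15): 10+11 > 15 → valid
(17,34,48): 17+34 > 48 → valid
(24,29,52): 24+29 > 52 → valid
(18,30,52): 18+30 ≤ 52 → not valid
(18,32,47): 18+32 > 47 → valid
5 of the 6 triples form a triangle.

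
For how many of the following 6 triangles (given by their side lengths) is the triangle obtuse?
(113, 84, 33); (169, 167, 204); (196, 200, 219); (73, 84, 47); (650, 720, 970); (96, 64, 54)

(113,84,33): 33²+84² = 8145 < 12769 = 113² → obtuse
(169,167,204): 167²+169² = 56450 > 41616 = 204² → acute
(196,200,219): 196²+200² = 78416 > 47961 = 219² → acute
(73,84,47): 47²+73² = 7538 > 7056 = 84² → acute
(650,720,970): 650²+720² = 940900 = 970² → right
(96,64,54): 54²+64² = 7012 < 9216 = 96² → obtuse
2 of the 6 are obtuse.

2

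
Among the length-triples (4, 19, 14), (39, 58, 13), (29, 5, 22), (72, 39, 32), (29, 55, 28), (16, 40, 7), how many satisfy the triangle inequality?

1

(4,14,19): 4+14 ≤ 19 → not valid
(13,39,58): 13+39 ≤ 58 → not valid
(5,22,29): 5+22 ≤ 29 → not valid
(32,39,72): 32+39 ≤ 72 → not valid
(28,29,55): 28+29 > 55 → valid
(7,16,40): 7+16 ≤ 40 → not valid
1 of the 6 triples forms a triangle.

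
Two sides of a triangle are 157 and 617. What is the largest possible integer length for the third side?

The third side must be strictly less than 157 + 617 = 774.
The largest integer below 774 is 773.

773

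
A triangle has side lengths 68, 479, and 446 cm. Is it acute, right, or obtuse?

Compare the square of the longest side to the sum of squares of the other two: 68² + 446² = 203540 < 229441 = 479².

obtuse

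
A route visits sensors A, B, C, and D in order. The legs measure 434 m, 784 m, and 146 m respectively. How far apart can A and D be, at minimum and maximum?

204 ≤ AD ≤ 1364 m

The maximum is all hops collinear in one direction: 434 + 784 + 146 = 1364.
The longest hop is 784; the others sum to 580. Folding the others back against it leaves at least 784 − 580 = 204.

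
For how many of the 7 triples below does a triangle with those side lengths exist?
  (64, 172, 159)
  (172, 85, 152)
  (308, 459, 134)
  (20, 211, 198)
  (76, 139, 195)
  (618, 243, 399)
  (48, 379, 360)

6

(64,159,172): 64+159 > 172 → valid
(85,152,172): 85+152 > 172 → valid
(134,308,459): 134+308 ≤ 459 → not valid
(20,198,211): 20+198 > 211 → valid
(76,139,195): 76+139 > 195 → valid
(243,399,618): 243+399 > 618 → valid
(48,360,379): 48+360 > 379 → valid
6 of the 7 triples form a triangle.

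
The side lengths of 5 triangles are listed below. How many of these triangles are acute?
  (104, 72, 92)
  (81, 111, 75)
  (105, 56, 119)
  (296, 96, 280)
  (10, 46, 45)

2

(104,72,92): 72²+92² = 13648 > 10816 = 104² → acute
(81,111,75): 75²+81² = 12186 < 12321 = 111² → obtuse
(105,56,119): 56²+105² = 14161 = 119² → right
(296,96,280): 96²+280² = 87616 = 296² → right
(10,46,45): 10²+45² = 2125 > 2116 = 46² → acute
2 of the 5 are acute.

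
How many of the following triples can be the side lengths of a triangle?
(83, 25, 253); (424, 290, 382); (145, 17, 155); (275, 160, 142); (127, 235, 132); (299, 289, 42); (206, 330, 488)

6

(25,83,253): 25+83 ≤ 253 → not valid
(290,382,424): 290+382 > 424 → valid
(17,145,155): 17+145 > 155 → valid
(142,160,275): 142+160 > 275 → valid
(127,132,235): 127+132 > 235 → valid
(42,289,299): 42+289 > 299 → valid
(206,330,488): 206+330 > 488 → valid
6 of the 7 triples form a triangle.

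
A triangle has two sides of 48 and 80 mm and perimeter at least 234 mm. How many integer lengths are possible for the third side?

22

Triangle inequality: 32 < x < 128. Perimeter ≥ 234 gives x ≥ 234 − 48 − 80 = 106.
So 106 ≤ x < 128; integers 106 through 127: 22 values.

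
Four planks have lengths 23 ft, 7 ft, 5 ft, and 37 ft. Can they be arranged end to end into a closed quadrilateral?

No

For a quadrilateral, each side must be shorter than the sum of the others.
Here the longest side is 37, but the remaining 3 sides sum to only 35.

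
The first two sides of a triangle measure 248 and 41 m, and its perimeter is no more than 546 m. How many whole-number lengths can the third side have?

50

Triangle inequality: 207 < x < 289. Perimeter ≤ 546 gives x ≤ 546 − 248 − 41 = 257.
So 207 < x ≤ 257; integers 208 through 257: 50 values.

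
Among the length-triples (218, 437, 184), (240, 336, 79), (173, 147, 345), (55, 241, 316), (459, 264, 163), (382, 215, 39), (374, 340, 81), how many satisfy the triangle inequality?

1

(184,218,437): 184+218 ≤ 437 → not valid
(79,240,336): 79+240 ≤ 336 → not valid
(147,173,345): 147+173 ≤ 345 → not valid
(55,241,316): 55+241 ≤ 316 → not valid
(163,264,459): 163+264 ≤ 459 → not valid
(39,215,382): 39+215 ≤ 382 → not valid
(81,340,374): 81+340 > 374 → valid
1 of the 7 triples forms a triangle.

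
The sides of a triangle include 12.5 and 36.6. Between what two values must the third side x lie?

By the triangle inequality, x must be less than 12.5 + 36.6 = 49.1 and greater than |12.5 − 36.6| = 24.1.

24.1 < x < 49.1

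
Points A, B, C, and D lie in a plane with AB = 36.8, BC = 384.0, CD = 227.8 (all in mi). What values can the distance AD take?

The maximum is all hops collinear in one direction: 36.8 + 384.0 + 227.8 = 648.6.
The longest hop is 384.0; the others sum to 264.6. Folding the others back against it leaves at least 384.0 − 264.6 = 119.4.

119.4 ≤ AD ≤ 648.6 mi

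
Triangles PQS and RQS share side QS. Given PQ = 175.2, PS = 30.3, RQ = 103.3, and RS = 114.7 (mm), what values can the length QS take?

144.9 < QS < 205.5

From triangle PQS: |175.2 − 30.3| < QS < 175.2 + 30.3, i.e. 144.9 < QS < 205.5.
From triangle RQS: 11.4 < QS < 218.0.
Both must hold, so QS lies in the intersection.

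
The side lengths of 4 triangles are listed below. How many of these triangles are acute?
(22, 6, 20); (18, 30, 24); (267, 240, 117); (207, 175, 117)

1

(22,6,20): 6²+20² = 436 < 484 = 22² → obtuse
(18,30,24): 18²+24² = 900 = 30² → right
(267,240,117): 117²+240² = 71289 = 267² → right
(207,175,117): 117²+175² = 44314 > 42849 = 207² → acute
1 of the 4 is acute.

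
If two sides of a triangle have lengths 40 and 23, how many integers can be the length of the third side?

45

The third side lies in the open interval (17, 63).
Integers from 18 to 62 inclusive: 62 − 18 + 1 = 45.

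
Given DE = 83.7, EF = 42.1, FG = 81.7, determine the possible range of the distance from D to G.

0 ≤ DG ≤ 207.5

The maximum is all hops collinear in one direction: 83.7 + 42.1 + 81.7 = 207.5.
The longest hop is 83.7; the others sum to 123.8. Since 83.7 ≤ 123.8, the path can fold back on itself completely, so the minimum distance is 0.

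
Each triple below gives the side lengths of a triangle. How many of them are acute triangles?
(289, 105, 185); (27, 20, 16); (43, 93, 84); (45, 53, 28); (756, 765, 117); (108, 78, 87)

2

(289,105,185): 105²+185² = 45250 < 83521 = 289² → obtuse
(27,20,16): 16²+20² = 656 < 729 = 27² → obtuse
(43,93,84): 43²+84² = 8905 > 8649 = 93² → acute
(45,53,28): 28²+45² = 2809 = 53² → right
(756,765,117): 117²+756² = 585225 = 765² → right
(108,78,87): 78²+87² = 13653 > 11664 = 108² → acute
2 of the 6 are acute.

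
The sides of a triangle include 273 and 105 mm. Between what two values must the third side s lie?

By the triangle inequality, s must be less than 273 + 105 = 378 and greater than |273 − 105| = 168.

168 < s < 378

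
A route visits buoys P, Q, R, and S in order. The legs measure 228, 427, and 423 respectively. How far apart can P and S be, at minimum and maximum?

0 ≤ PS ≤ 1078

The maximum is all hops collinear in one direction: 228 + 427 + 423 = 1078.
The longest hop is 427; the others sum to 651. Since 427 ≤ 651, the path can fold back on itself completely, so the minimum distance is 0.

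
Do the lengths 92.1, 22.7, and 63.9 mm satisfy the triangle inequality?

The longest side is 92.1, but the other two sum to only 86.6.
86.6 < 92.1, so the triangle inequality fails.

No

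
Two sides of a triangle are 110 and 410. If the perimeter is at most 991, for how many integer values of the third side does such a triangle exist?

171

Triangle inequality: 300 < x < 520. Perimeter ≤ 991 gives x ≤ 991 − 110 − 410 = 471.
So 300 < x ≤ 471; integers 301 through 471: 171 values.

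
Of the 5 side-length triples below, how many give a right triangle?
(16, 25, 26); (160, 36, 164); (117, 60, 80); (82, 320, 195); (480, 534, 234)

(16,25,26): 16²+25² = 881 > 676 = 26² → acute
(160,36,164): 36²+160² = 26896 = 164² → right
(117,60,80): 60²+80² = 10000 < 13689 = 117² → obtuse
(82,320,195): 82+195 ≤ 320, not a triangle
(480,534,234): 234²+480² = 285156 = 534² → right
2 of the 5 are right.

2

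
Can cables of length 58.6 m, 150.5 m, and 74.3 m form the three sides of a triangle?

The longest side is 150.5, but the other two sum to only 132.9.
132.9 < 150.5, so the triangle inequality fails.

No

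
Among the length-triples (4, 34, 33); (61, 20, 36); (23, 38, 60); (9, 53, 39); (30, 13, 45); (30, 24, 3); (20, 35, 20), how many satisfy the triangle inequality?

(4,33,34): 4+33 > 34 → valid
(20,36,61): 20+36 ≤ 61 → not valid
(23,38,60): 23+38 > 60 → valid
(9,39,53): 9+39 ≤ 53 → not valid
(13,30,45): 13+30 ≤ 45 → not valid
(3,24,30): 3+24 ≤ 30 → not valid
(20,20,35): 20+20 > 35 → valid
3 of the 7 triples form a triangle.

3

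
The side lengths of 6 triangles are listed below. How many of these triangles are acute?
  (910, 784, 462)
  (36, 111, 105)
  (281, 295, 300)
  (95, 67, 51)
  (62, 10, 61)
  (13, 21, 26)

(910,784,462): 462²+784² = 828100 = 910² → right
(36,111,105): 36²+105² = 12321 = 111² → right
(281,295,300): 281²+295² = 165986 > 90000 = 300² → acute
(95,67,51): 51²+67² = 7090 < 9025 = 95² → obtuse
(62,10,61): 10²+61² = 3821 < 3844 = 62² → obtuse
(13,21,26): 13²+21² = 610 < 676 = 26² → obtuse
1 of the 6 is acute.

1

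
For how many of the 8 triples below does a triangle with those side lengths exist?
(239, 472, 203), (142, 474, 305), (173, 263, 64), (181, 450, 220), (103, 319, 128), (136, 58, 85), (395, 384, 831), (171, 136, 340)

(203,239,472): 203+239 ≤ 472 → not valid
(142,305,474): 142+305 ≤ 474 → not valid
(64,173,263): 64+173 ≤ 263 → not valid
(181,220,450): 181+220 ≤ 450 → not valid
(103,128,319): 103+128 ≤ 319 → not valid
(58,85,136): 58+85 > 136 → valid
(384,395,831): 384+395 ≤ 831 → not valid
(136,171,340): 136+171 ≤ 340 → not valid
1 of the 8 triples forms a triangle.

1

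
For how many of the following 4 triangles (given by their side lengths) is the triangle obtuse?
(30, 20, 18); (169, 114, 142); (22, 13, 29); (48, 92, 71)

(30,20,18): 18²+20² = 724 < 900 = 30² → obtuse
(169,114,142): 114²+142² = 33160 > 28561 = 169² → acute
(22,13,29): 13²+22² = 653 < 841 = 29² → obtuse
(48,92,71): 48²+71² = 7345 < 8464 = 92² → obtuse
3 of the 4 are obtuse.

3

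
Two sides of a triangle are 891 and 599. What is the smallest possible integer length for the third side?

The third side must be strictly greater than |891 − 599| = 292.
The smallest integer above 292 is 293.

293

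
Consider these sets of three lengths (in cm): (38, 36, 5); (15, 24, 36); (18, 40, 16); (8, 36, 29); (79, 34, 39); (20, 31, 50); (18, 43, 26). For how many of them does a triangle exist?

(5,36,38): 5+36 > 38 → valid
(15,24,36): 15+24 > 36 → valid
(16,18,40): 16+18 ≤ 40 → not valid
(8,29,36): 8+29 > 36 → valid
(34,39,79): 34+39 ≤ 79 → not valid
(20,31,50): 20+31 > 50 → valid
(18,26,43): 18+26 > 43 → valid
5 of the 7 triples form a triangle.

5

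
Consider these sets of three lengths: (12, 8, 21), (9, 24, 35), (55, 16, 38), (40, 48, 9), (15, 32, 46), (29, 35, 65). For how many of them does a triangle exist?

2

(8,12,21): 8+12 ≤ 21 → not valid
(9,24,35): 9+24 ≤ 35 → not valid
(16,38,55): 16+38 ≤ 55 → not valid
(9,40,48): 9+40 > 48 → valid
(15,32,46): 15+32 > 46 → valid
(29,35,65): 29+35 ≤ 65 → not valid
2 of the 6 triples form a triangle.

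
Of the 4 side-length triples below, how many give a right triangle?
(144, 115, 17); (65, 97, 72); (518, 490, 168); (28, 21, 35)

3

(144,115,17): 17+115 ≤ 144, not a triangle
(65,97,72): 65²+72² = 9409 = 97² → right
(518,490,168): 168²+490² = 268324 = 518² → right
(28,21,35): 21²+28² = 1225 = 35² → right
3 of the 4 are right.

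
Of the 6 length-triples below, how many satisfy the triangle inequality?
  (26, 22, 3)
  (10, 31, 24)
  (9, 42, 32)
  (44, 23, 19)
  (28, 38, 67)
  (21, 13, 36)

1

(3,22,26): 3+22 ≤ 26 → not valid
(10,24,31): 10+24 > 31 → valid
(9,32,42): 9+32 ≤ 42 → not valid
(19,23,44): 19+23 ≤ 44 → not valid
(28,38,67): 28+38 ≤ 67 → not valid
(13,21,36): 13+21 ≤ 36 → not valid
1 of the 6 triples forms a triangle.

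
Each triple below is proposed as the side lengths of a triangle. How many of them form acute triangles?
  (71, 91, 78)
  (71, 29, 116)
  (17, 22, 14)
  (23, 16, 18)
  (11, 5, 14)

3

(71,91,78): 71²+78² = 11125 > 8281 = 91² → acute
(71,29,116): 29+71 ≤ 116, not a triangle
(17,22,14): 14²+17² = 485 > 484 = 22² → acute
(23,16,18): 16²+18² = 580 > 529 = 23² → acute
(11,5,14): 5²+11² = 146 < 196 = 14² → obtuse
3 of the 5 are acute.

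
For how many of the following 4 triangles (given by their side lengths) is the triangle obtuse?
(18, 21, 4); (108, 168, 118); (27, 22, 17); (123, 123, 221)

3

(18,21,4): 4²+18² = 340 < 441 = 21² → obtuse
(108,168,118): 108²+118² = 25588 < 28224 = 168² → obtuse
(27,22,17): 17²+22² = 773 > 729 = 27² → acute
(123,123,221): 123²+123² = 30258 < 48841 = 221² → obtuse
3 of the 4 are obtuse.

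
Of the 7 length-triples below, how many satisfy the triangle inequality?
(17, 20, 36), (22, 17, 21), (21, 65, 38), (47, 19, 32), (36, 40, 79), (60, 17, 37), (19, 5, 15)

4

(17,20,36): 17+20 > 36 → valid
(17,21,22): 17+21 > 22 → valid
(21,38,65): 21+38 ≤ 65 → not valid
(19,32,47): 19+32 > 47 → valid
(36,40,79): 36+40 ≤ 79 → not valid
(17,37,60): 17+37 ≤ 60 → not valid
(5,15,19): 5+15 > 19 → valid
4 of the 7 triples form a triangle.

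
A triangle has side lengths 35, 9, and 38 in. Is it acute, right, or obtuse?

Compare the square of the longest side to the sum of squares of the other two: 9² + 35² = 1306 < 1444 = 38².

obtuse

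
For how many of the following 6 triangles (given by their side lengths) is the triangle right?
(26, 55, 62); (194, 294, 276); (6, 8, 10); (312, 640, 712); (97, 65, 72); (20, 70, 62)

3

(26,55,62): 26²+55² = 3701 < 3844 = 62² → obtuse
(194,294,276): 194²+276² = 113812 > 86436 = 294² → acute
(6,8,10): 6²+8² = 100 = 10² → right
(312,640,712): 312²+640² = 506944 = 712² → right
(97,65,72): 65²+72² = 9409 = 97² → right
(20,70,62): 20²+62² = 4244 < 4900 = 70² → obtuse
3 of the 6 are right.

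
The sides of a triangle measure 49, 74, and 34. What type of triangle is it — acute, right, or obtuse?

obtuse

Compare the square of the longest side to the sum of squares of the other two: 34² + 49² = 3557 < 5476 = 74².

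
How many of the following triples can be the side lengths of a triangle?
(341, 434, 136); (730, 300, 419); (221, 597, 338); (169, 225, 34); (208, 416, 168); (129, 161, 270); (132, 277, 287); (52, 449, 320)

(136,341,434): 136+341 > 434 → valid
(300,419,730): 300+419 ≤ 730 → not valid
(221,338,597): 221+338 ≤ 597 → not valid
(34,169,225): 34+169 ≤ 225 → not valid
(168,208,416): 168+208 ≤ 416 → not valid
(129,161,270): 129+161 > 270 → valid
(132,277,287): 132+277 > 287 → valid
(52,320,449): 52+320 ≤ 449 → not valid
3 of the 8 triples form a triangle.

3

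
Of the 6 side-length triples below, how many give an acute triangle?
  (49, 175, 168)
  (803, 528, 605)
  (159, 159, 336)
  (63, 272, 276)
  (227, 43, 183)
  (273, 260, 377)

1

(49,175,168): 49²+168² = 30625 = 175² → right
(803,528,605): 528²+605² = 644809 = 803² → right
(159,159,336): 159+159 ≤ 336, not a triangle
(63,272,276): 63²+272² = 77953 > 76176 = 276² → acute
(227,43,183): 43+183 ≤ 227, not a triangle
(273,260,377): 260²+273² = 142129 = 377² → right
1 of the 6 is acute.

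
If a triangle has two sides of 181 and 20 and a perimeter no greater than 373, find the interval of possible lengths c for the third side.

161 < c ≤ 172

Triangle inequality alone gives 161 < c < 201.
The perimeter condition gives c ≤ 373 − 181 − 20 = 172.
Intersecting the two: 161 < c ≤ 172.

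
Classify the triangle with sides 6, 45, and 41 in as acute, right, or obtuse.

obtuse

Compare the square of the longest side to the sum of squares of the other two: 6² + 41² = 1717 < 2025 = 45².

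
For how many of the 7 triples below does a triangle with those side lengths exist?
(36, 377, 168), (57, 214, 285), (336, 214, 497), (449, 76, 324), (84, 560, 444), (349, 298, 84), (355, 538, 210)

(36,168,377): 36+168 ≤ 377 → not valid
(57,214,285): 57+214 ≤ 285 → not valid
(214,336,497): 214+336 > 497 → valid
(76,324,449): 76+324 ≤ 449 → not valid
(84,444,560): 84+444 ≤ 560 → not valid
(84,298,349): 84+298 > 349 → valid
(210,355,538): 210+355 > 538 → valid
3 of the 7 triples form a triangle.

3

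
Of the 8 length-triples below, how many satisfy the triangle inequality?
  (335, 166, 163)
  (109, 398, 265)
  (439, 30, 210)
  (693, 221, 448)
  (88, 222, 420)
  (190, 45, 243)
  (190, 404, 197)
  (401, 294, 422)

(163,166,335): 163+166 ≤ 335 → not valid
(109,265,398): 109+265 ≤ 398 → not valid
(30,210,439): 30+210 ≤ 439 → not valid
(221,448,693): 221+448 ≤ 693 → not valid
(88,222,420): 88+222 ≤ 420 → not valid
(45,190,243): 45+190 ≤ 243 → not valid
(190,197,404): 190+197 ≤ 404 → not valid
(294,401,422): 294+401 > 422 → valid
1 of the 8 triples forms a triangle.

1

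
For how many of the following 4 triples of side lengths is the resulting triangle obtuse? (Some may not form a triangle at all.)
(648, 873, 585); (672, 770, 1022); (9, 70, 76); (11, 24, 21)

2

(648,873,585): 585²+648² = 762129 = 873² → right
(672,770,1022): 672²+770² = 1044484 = 1022² → right
(9,70,76): 9²+70² = 4981 < 5776 = 76² → obtuse
(11,24,21): 11²+21² = 562 < 576 = 24² → obtuse
2 of the 4 are obtuse.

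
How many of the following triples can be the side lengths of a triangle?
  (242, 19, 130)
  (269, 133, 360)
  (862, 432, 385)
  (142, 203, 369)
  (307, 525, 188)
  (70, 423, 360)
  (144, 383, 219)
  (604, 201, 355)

(19,130,242): 19+130 ≤ 242 → not valid
(133,269,360): 133+269 > 360 → valid
(385,432,862): 385+432 ≤ 862 → not valid
(142,203,369): 142+203 ≤ 369 → not valid
(188,307,525): 188+307 ≤ 525 → not valid
(70,360,423): 70+360 > 423 → valid
(144,219,383): 144+219 ≤ 383 → not valid
(201,355,604): 201+355 ≤ 604 → not valid
2 of the 8 triples form a triangle.

2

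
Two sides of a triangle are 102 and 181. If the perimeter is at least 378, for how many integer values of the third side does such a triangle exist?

188

Triangle inequality: 79 < x < 283. Perimeter ≥ 378 gives x ≥ 378 − 102 − 181 = 95.
So 95 ≤ x < 283; integers 95 through 282: 188 values.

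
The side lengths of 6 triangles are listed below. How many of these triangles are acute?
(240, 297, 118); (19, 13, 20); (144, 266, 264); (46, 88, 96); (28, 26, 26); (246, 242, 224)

5

(240,297,118): 118²+240² = 71524 < 88209 = 297² → obtuse
(19,13,20): 13²+19² = 530 > 400 = 20² → acute
(144,266,264): 144²+264² = 90432 > 70756 = 266² → acute
(46,88,96): 46²+88² = 9860 > 9216 = 96² → acute
(28,26,26): 26²+26² = 1352 > 784 = 28² → acute
(246,242,224): 224²+242² = 108740 > 60516 = 246² → acute
5 of the 6 are acute.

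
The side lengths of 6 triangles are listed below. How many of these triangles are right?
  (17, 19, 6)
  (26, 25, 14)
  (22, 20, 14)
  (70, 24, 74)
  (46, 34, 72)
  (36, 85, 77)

(17,19,6): 6²+17² = 325 < 361 = 19² → obtuse
(26,25,14): 14²+25² = 821 > 676 = 26² → acute
(22,20,14): 14²+20² = 596 > 484 = 22² → acute
(70,24,74): 24²+70² = 5476 = 74² → right
(46,34,72): 34²+46² = 3272 < 5184 = 72² → obtuse
(36,85,77): 36²+77² = 7225 = 85² → right
2 of the 6 are right.

2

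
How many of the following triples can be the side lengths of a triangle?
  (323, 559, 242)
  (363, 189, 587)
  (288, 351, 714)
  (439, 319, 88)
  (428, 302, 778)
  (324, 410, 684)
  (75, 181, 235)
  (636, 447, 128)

(242,323,559): 242+323 > 559 → valid
(189,363,587): 189+363 ≤ 587 → not valid
(288,351,714): 288+351 ≤ 714 → not valid
(88,319,439): 88+319 ≤ 439 → not valid
(302,428,778): 302+428 ≤ 778 → not valid
(324,410,684): 324+410 > 684 → valid
(75,181,235): 75+181 > 235 → valid
(128,447,636): 128+447 ≤ 636 → not valid
3 of the 8 triples form a triangle.

3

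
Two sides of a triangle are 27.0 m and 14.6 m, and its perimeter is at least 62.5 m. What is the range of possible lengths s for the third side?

20.9 ≤ s < 41.6 m

Triangle inequality alone gives 12.4 < s < 41.6.
The perimeter condition gives s ≥ 62.5 − 27.0 − 14.6 = 20.9.
Intersecting the two: 20.9 ≤ s < 41.6.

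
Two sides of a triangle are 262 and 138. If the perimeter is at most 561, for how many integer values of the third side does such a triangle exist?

Triangle inequality: 124 < x < 400. Perimeter ≤ 561 gives x ≤ 561 − 262 − 138 = 161.
So 124 < x ≤ 161; integers 125 through 161: 37 values.

37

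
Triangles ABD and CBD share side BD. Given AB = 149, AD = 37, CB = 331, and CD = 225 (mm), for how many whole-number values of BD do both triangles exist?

From triangle ABD: 112 < BD < 186.
From triangle CBD: 106 < BD < 556.
Intersection: 112 < BD < 186, so integers 113 through 185: 73 values.

73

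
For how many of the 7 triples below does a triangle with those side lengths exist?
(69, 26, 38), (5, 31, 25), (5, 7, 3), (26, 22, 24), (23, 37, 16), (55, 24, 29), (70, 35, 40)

(26,38,69): 26+38 ≤ 69 → not valid
(5,25,31): 5+25 ≤ 31 → not valid
(3,5,7): 3+5 > 7 → valid
(22,24,26): 22+24 > 26 → valid
(16,23,37): 16+23 > 37 → valid
(24,29,55): 24+29 ≤ 55 → not valid
(35,40,70): 35+40 > 70 → valid
4 of the 7 triples form a triangle.

4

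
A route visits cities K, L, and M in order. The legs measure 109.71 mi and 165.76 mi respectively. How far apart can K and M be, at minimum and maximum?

56.05 ≤ KM ≤ 275.47 mi

By the triangle inequality, |109.71 − 165.76| ≤ KM ≤ 109.71 + 165.76.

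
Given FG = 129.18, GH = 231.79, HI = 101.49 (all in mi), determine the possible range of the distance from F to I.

1.12 ≤ FI ≤ 462.46 mi

The maximum is all hops collinear in one direction: 129.18 + 231.79 + 101.49 = 462.46.
The longest hop is 231.79; the others sum to 230.67. Folding the others back against it leaves at least 231.79 − 230.67 = 1.12.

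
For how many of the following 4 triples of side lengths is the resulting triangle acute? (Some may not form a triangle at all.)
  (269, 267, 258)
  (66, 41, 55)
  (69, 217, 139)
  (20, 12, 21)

3

(269,267,258): 258²+267² = 137853 > 72361 = 269² → acute
(66,41,55): 41²+55² = 4706 > 4356 = 66² → acute
(69,217,139): 69+139 ≤ 217, not a triangle
(20,12,21): 12²+20² = 544 > 441 = 21² → acute
3 of the 4 are acute.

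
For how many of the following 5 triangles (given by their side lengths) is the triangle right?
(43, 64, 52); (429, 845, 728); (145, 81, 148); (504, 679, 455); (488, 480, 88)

(43,64,52): 43²+52² = 4553 > 4096 = 64² → acute
(429,845,728): 429²+728² = 714025 = 845² → right
(145,81,148): 81²+145² = 27586 > 21904 = 148² → acute
(504,679,455): 455²+504² = 461041 = 679² → right
(488,480,88): 88²+480² = 238144 = 488² → right
3 of the 5 are right.

3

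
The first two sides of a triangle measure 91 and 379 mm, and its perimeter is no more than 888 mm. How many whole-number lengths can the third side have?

Triangle inequality: 288 < x < 470. Perimeter ≤ 888 gives x ≤ 888 − 91 − 379 = 418.
So 288 < x ≤ 418; integers 289 through 418: 130 values.

130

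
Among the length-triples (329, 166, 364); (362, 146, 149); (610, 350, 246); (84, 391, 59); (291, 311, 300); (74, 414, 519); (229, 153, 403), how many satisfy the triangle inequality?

(166,329,364): 166+329 > 364 → valid
(146,149,362): 146+149 ≤ 362 → not valid
(246,350,610): 246+350 ≤ 610 → not valid
(59,84,391): 59+84 ≤ 391 → not valid
(291,300,311): 291+300 > 311 → valid
(74,414,519): 74+414 ≤ 519 → not valid
(153,229,403): 153+229 ≤ 403 → not valid
2 of the 7 triples form a triangle.

2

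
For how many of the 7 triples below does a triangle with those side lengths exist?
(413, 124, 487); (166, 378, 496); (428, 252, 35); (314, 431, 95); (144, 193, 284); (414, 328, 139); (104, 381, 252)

(124,413,487): 124+413 > 487 → valid
(166,378,496): 166+378 > 496 → valid
(35,252,428): 35+252 ≤ 428 → not valid
(95,314,431): 95+314 ≤ 431 → not valid
(144,193,284): 144+193 > 284 → valid
(139,328,414): 139+328 > 414 → valid
(104,252,381): 104+252 ≤ 381 → not valid
4 of the 7 triples form a triangle.

4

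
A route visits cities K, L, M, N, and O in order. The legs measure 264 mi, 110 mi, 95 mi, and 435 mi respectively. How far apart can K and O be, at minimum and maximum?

0 ≤ KO ≤ 904 mi

The maximum is all hops collinear in one direction: 264 + 110 + 95 + 435 = 904.
The longest hop is 435; the others sum to 469. Since 435 ≤ 469, the path can fold back on itself completely, so the minimum distance is 0.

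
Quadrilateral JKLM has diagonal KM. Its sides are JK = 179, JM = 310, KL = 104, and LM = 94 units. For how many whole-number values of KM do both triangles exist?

66

From triangle JKM: 131 < KM < 489.
From triangle LKM: 10 < KM < 198.
Intersection: 131 < KM < 198, so integers 132 through 197: 66 values.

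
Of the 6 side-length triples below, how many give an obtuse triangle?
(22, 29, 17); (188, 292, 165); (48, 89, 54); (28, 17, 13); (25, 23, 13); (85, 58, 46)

(22,29,17): 17²+22² = 773 < 841 = 29² → obtuse
(188,292,165): 165²+188² = 62569 < 85264 = 292² → obtuse
(48,89,54): 48²+54² = 5220 < 7921 = 89² → obtuse
(28,17,13): 13²+17² = 458 < 784 = 28² → obtuse
(25,23,13): 13²+23² = 698 > 625 = 25² → acute
(85,58,46): 46²+58² = 5480 < 7225 = 85² → obtuse
5 of the 6 are obtuse.

5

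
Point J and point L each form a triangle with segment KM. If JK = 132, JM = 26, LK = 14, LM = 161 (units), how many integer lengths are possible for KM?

From triangle JKM: 106 < KM < 158.
From triangle LKM: 147 < KM < 175.
Intersection: 147 < KM < 158, so integers 148 through 157: 10 values.

10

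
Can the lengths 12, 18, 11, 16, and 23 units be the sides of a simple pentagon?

Yes

A pentagon exists iff every side is shorter than the sum of the others — equivalently, the longest side is less than the sum of the rest.
Longest side 23 < 57 (sum of the remaining 4), so yes.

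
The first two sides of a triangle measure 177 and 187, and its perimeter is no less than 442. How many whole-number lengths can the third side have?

286

Triangle inequality: 10 < x < 364. Perimeter ≥ 442 gives x ≥ 442 − 177 − 187 = 78.
So 78 ≤ x < 364; integers 78 through 363: 286 values.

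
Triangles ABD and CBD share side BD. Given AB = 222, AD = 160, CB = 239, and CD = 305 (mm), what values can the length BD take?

From triangle ABD: |222 − 160| < BD < 222 + 160, i.e. 62 < BD < 382.
From triangle CBD: 66 < BD < 544.
Both must hold, so BD lies in the intersection.

66 < BD < 382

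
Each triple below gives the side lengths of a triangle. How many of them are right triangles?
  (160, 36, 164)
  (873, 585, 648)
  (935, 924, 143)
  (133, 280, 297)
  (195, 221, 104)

(160,36,164): 36²+160² = 26896 = 164² → right
(873,585,648): 585²+648² = 762129 = 873² → right
(935,924,143): 143²+924² = 874225 = 935² → right
(133,280,297): 133²+280² = 96089 > 88209 = 297² → acute
(195,221,104): 104²+195² = 48841 = 221² → right
4 of the 5 are right.

4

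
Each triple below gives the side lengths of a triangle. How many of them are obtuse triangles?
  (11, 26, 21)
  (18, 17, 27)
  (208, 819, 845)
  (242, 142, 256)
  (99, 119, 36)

3

(11,26,21): 11²+21² = 562 < 676 = 26² → obtuse
(18,17,27): 17²+18² = 613 < 729 = 27² → obtuse
(208,819,845): 208²+819² = 714025 = 845² → right
(242,142,256): 142²+242² = 78728 > 65536 = 256² → acute
(99,119,36): 36²+99² = 11097 < 14161 = 119² → obtuse
3 of the 5 are obtuse.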